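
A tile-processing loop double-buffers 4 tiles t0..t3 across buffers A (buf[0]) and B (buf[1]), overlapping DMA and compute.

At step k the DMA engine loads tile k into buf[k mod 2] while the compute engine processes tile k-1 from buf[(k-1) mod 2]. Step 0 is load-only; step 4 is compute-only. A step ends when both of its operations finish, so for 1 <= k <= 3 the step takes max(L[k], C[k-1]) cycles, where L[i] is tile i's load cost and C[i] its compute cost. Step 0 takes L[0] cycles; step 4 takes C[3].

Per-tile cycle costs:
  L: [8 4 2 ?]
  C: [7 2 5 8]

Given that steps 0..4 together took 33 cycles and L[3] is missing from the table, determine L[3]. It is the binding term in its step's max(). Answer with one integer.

step 0 = dur = L[0]=8 = 8
step 1 = dur = max(L[1]=4, C[0]=7) = 7
step 2 = dur = max(L[2]=2, C[1]=2) = 2
step 3 = dur = max(L[3]=?, C[2]=5) = L[3]  (unknown; binding)
step 4 = dur = C[3]=8 = 8
sum of known step durations = 25
dur[3] = total - known = 33 - 25 = 8
L[3] is the binding max in step 3, so L[3] = dur[3] = 8

L[3] = 8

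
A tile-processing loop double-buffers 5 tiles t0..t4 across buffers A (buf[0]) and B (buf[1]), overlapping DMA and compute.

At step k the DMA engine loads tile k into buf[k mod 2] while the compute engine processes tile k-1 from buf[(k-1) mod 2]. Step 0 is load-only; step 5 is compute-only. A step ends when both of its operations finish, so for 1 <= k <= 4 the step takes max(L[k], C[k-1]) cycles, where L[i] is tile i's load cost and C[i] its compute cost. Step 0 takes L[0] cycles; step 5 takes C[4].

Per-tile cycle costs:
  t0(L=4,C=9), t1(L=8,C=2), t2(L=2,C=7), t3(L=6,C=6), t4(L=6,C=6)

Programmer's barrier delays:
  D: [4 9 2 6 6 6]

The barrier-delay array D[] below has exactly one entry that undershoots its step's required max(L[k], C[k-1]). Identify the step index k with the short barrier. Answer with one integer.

k=0 barrier L[0]=4→4c, D[0]=4 ok
k=1 barrier max(L[1]=8,C[0]=9)→9c, D[1]=9 ok
k=2 barrier max(L[2]=2,C[1]=2)→2c, D[2]=2 ok
k=3 barrier max(L[3]=6,C[2]=7)→7c, D[3]=6 SHORT
k=4 barrier max(L[4]=6,C[3]=6)→6c, D[4]=6 ok
k=5 barrier C[4]=6→6c, D[5]=6 ok

hazard at step 3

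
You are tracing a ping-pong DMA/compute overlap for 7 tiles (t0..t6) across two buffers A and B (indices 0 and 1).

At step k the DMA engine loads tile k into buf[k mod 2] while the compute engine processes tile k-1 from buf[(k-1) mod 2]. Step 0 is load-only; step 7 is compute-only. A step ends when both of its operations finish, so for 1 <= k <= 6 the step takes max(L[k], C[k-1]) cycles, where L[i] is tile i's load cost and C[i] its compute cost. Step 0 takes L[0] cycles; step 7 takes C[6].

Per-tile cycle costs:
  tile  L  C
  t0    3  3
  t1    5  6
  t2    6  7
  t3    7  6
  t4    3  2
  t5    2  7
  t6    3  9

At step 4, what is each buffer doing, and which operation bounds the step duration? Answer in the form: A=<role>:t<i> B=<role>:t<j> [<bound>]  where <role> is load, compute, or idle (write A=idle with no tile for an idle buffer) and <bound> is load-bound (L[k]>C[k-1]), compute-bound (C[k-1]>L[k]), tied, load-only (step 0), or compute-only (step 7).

  0. 3=3c; end=3; A:t0 B:-
  1. max(5,3)=5c; end=8; A:t0 B:t1
  2. max(6,6)=6c; end=14; A:t2 B:t1
  3. max(7,7)=7c; end=21; A:t2 B:t3
  4. max(3,6)=6c; end=27; A:t4 B:t3
  5. max(2,2)=2c; end=29; A:t4 B:t5
  6. max(3,7)=7c; end=36; A:t6 B:t5
  7. 9=9c; end=45; A:t6 B:t5

step 4: A=load:t4 B=compute:t3 [compute-bound]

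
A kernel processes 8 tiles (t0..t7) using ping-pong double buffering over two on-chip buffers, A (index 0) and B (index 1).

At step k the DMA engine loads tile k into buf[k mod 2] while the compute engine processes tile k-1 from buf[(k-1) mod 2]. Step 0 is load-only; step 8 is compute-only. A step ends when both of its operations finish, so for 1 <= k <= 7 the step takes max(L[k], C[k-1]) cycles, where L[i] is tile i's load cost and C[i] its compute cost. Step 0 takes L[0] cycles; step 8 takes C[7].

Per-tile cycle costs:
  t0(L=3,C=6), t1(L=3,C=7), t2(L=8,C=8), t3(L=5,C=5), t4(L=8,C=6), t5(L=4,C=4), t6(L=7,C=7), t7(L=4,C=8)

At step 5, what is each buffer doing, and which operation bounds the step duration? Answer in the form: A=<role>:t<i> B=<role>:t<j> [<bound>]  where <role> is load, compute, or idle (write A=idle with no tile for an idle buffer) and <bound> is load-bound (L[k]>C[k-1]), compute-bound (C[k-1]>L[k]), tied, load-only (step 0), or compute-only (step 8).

  0. 3=3c; end=3; A:t0 B:-
  1. max(3,6)=6c; end=9; A:t0 B:t1
  2. max(8,7)=8c; end=17; A:t2 B:t1
  3. max(5,8)=8c; end=25; A:t2 B:t3
  4. max(8,5)=8c; end=33; A:t4 B:t3
  5. max(4,6)=6c; end=39; A:t4 B:t5
  6. max(7,4)=7c; end=46; A:t6 B:t5
  7. max(4,7)=7c; end=53; A:t6 B:t7
  8. 8=8c; end=61; A:t6 B:t7

step 5: A=compute:t4 B=load:t5 [compute-bound]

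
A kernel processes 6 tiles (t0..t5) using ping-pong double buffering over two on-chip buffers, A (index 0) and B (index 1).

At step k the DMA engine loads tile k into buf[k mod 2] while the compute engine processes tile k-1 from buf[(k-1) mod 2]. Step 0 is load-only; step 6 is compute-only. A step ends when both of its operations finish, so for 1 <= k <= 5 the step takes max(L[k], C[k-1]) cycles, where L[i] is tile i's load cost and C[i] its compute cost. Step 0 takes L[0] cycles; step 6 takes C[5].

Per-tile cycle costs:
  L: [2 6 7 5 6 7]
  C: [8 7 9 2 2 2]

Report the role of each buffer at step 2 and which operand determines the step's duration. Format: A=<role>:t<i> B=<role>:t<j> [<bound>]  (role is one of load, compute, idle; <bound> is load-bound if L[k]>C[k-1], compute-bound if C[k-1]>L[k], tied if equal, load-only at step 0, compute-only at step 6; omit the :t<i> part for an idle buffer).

k=0 load=t0/2c comp=- wait=2 total=2
k=1 load=t1/6c comp=t0/8c wait=8 total=10
k=2 load=t2/7c comp=t1/7c wait=7 total=17
k=3 load=t3/5c comp=t2/9c wait=9 total=26
k=4 load=t4/6c comp=t3/2c wait=6 total=32
k=5 load=t5/7c comp=t4/2c wait=7 total=39
k=6 load=- comp=t5/2c wait=2 total=41

step 2: A=load:t2 B=compute:t1 [tied]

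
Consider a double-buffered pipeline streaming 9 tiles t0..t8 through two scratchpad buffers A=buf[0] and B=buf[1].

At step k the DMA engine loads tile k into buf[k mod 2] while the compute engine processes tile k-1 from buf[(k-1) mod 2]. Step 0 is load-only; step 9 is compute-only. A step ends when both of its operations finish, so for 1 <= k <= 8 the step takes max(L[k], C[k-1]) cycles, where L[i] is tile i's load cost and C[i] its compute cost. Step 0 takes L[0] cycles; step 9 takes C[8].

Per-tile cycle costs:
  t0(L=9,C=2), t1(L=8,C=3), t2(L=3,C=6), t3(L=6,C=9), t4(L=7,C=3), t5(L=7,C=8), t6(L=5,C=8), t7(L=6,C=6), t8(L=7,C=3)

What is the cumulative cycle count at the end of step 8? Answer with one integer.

step 0: L[0]=9 → dur=9, Σ=9 | A=load:t0 B=idle [load-only]
step 1: L[1]=8 C[0]=2 → dur=8, Σ=17 | A=compute:t0 B=load:t1 [load-bound]
step 2: L[2]=3 C[1]=3 → dur=3, Σ=20 | A=load:t2 B=compute:t1 [tied]
step 3: L[3]=6 C[2]=6 → dur=6, Σ=26 | A=compute:t2 B=load:t3 [tied]
step 4: L[4]=7 C[3]=9 → dur=9, Σ=35 | A=load:t4 B=compute:t3 [compute-bound]
step 5: L[5]=7 C[4]=3 → dur=7, Σ=42 | A=compute:t4 B=load:t5 [load-bound]
step 6: L[6]=5 C[5]=8 → dur=8, Σ=50 | A=load:t6 B=compute:t5 [compute-bound]
step 7: L[7]=6 C[6]=8 → dur=8, Σ=58 | A=compute:t6 B=load:t7 [compute-bound]
step 8: L[8]=7 C[7]=6 → dur=7, Σ=65 | A=load:t8 B=compute:t7 [load-bound]
step 9: C[8]=3 → dur=3, Σ=68 | A=compute:t8 B=idle [compute-only]

end_cycle[8] = 65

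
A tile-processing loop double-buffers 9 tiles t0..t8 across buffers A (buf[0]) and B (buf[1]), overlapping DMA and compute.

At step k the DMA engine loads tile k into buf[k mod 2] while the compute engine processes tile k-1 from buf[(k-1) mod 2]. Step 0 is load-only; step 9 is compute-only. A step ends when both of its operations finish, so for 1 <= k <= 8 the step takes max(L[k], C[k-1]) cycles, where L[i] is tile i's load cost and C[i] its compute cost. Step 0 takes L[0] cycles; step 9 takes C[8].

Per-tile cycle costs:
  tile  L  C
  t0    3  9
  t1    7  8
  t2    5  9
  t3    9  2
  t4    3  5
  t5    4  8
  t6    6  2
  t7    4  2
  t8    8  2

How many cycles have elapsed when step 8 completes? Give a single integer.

[0] DMA t0→A (3c) ∥ CU idle ⇒ 3c, clock 3
[1] DMA t1→B (7c) ∥ CU A:t0 (9c) ⇒ 9c, clock 12
[2] DMA t2→A (5c) ∥ CU B:t1 (8c) ⇒ 8c, clock 20
[3] DMA t3→B (9c) ∥ CU A:t2 (9c) ⇒ 9c, clock 29
[4] DMA t4→A (3c) ∥ CU B:t3 (2c) ⇒ 3c, clock 32
[5] DMA t5→B (4c) ∥ CU A:t4 (5c) ⇒ 5c, clock 37
[6] DMA t6→A (6c) ∥ CU B:t5 (8c) ⇒ 8c, clock 45
[7] DMA t7→B (4c) ∥ CU A:t6 (2c) ⇒ 4c, clock 49
[8] DMA t8→A (8c) ∥ CU B:t7 (2c) ⇒ 8c, clock 57
[9] DMA idle ∥ CU A:t8 (2c) ⇒ 2c, clock 59

end_cycle[8] = 57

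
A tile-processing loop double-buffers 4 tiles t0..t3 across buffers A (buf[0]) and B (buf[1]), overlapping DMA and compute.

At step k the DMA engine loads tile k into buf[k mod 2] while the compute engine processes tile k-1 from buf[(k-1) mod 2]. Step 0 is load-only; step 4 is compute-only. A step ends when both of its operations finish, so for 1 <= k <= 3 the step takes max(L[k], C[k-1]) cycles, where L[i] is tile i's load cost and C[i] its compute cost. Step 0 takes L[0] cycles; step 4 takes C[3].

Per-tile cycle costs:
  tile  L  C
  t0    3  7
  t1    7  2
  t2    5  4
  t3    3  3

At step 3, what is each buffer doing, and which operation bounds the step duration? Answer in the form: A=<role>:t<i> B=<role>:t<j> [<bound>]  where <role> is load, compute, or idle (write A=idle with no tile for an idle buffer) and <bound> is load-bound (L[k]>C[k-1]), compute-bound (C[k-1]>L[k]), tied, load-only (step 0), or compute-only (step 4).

k=0 load=t0/3c comp=- wait=3 total=3
k=1 load=t1/7c comp=t0/7c wait=7 total=10
k=2 load=t2/5c comp=t1/2c wait=5 total=15
k=3 load=t3/3c comp=t2/4c wait=4 total=19
k=4 load=- comp=t3/3c wait=3 total=22

step 3: A=compute:t2 B=load:t3 [compute-bound]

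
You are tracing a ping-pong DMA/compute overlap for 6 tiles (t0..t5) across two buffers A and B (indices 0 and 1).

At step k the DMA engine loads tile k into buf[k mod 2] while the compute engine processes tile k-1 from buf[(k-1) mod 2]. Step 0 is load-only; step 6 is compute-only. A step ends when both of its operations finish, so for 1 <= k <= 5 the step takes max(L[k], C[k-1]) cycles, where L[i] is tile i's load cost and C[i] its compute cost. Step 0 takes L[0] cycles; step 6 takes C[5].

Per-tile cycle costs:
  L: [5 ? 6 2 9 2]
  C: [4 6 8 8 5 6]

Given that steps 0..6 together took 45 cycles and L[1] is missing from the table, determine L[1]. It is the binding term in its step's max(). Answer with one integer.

step 0 | dur = L[0]=5 = 5
step 1 | dur = max(L[1]=?, C[0]=4) = L[1]  (unknown; binding)
step 2 | dur = max(L[2]=6, C[1]=6) = 6
step 3 | dur = max(L[3]=2, C[2]=8) = 8
step 4 | dur = max(L[4]=9, C[3]=8) = 9
step 5 | dur = max(L[5]=2, C[4]=5) = 5
step 6 | dur = C[5]=6 = 6
sum of known step durations = 39
dur[1] = total - known = 45 - 39 = 6
L[1] is the binding max in step 1, so L[1] = dur[1] = 6

L[1] = 6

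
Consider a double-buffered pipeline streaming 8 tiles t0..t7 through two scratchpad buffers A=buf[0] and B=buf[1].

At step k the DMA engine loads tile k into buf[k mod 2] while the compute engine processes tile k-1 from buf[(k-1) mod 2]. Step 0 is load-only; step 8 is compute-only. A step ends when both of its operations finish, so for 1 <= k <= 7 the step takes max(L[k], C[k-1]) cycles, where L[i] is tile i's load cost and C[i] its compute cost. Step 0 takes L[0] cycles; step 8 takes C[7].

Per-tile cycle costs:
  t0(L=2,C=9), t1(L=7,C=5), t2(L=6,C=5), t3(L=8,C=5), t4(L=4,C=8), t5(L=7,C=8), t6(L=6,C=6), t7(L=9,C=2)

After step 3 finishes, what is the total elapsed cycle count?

step 0: L[0]=2 → dur=2, Σ=2 | A=load:t0 B=idle [load-only]
step 1: L[1]=7 C[0]=9 → dur=9, Σ=11 | A=compute:t0 B=load:t1 [compute-bound]
step 2: L[2]=6 C[1]=5 → dur=6, Σ=17 | A=load:t2 B=compute:t1 [load-bound]
step 3: L[3]=8 C[2]=5 → dur=8, Σ=25 | A=compute:t2 B=load:t3 [load-bound]
step 4: L[4]=4 C[3]=5 → dur=5, Σ=30 | A=load:t4 B=compute:t3 [compute-bound]
step 5: L[5]=7 C[4]=8 → dur=8, Σ=38 | A=compute:t4 B=load:t5 [compute-bound]
step 6: L[6]=6 C[5]=8 → dur=8, Σ=46 | A=load:t6 B=compute:t5 [compute-bound]
step 7: L[7]=9 C[6]=6 → dur=9, Σ=55 | A=compute:t6 B=load:t7 [load-bound]
step 8: C[7]=2 → dur=2, Σ=57 | A=idle B=compute:t7 [compute-only]

end_cycle[3] = 25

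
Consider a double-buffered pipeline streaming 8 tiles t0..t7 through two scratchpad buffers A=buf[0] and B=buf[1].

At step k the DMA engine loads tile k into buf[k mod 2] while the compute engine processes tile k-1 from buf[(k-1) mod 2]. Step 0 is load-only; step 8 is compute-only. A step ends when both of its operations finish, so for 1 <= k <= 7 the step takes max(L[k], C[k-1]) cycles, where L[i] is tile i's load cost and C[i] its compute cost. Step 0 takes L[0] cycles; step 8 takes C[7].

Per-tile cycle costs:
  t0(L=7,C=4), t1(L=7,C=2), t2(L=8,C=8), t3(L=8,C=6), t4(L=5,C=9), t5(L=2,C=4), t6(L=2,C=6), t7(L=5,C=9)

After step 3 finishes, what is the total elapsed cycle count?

end_cycle[3] = 30

k=0 load=t0/7c comp=- wait=7 total=7
k=1 load=t1/7c comp=t0/4c wait=7 total=14
k=2 load=t2/8c comp=t1/2c wait=8 total=22
k=3 load=t3/8c comp=t2/8c wait=8 total=30
k=4 load=t4/5c comp=t3/6c wait=6 total=36
k=5 load=t5/2c comp=t4/9c wait=9 total=45
k=6 load=t6/2c comp=t5/4c wait=4 total=49
k=7 load=t7/5c comp=t6/6c wait=6 total=55
k=8 load=- comp=t7/9c wait=9 total=64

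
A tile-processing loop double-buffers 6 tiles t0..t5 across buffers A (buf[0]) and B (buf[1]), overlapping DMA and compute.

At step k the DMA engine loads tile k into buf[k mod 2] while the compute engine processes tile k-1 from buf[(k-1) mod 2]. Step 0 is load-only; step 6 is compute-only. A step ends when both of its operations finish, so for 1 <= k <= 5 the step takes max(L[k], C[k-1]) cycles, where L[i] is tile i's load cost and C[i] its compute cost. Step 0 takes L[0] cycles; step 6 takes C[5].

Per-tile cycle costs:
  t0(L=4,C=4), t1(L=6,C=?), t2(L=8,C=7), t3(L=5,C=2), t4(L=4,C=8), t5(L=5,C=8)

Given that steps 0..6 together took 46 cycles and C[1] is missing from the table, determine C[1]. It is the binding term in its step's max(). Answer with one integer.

step 0 | dur = L[0]=4 = 4
step 1 | dur = max(L[1]=6, C[0]=4) = 6
step 2 | dur = max(L[2]=8, C[1]=?) = C[1]  (unknown; binding)
step 3 | dur = max(L[3]=5, C[2]=7) = 7
step 4 | dur = max(L[4]=4, C[3]=2) = 4
step 5 | dur = max(L[5]=5, C[4]=8) = 8
step 6 | dur = C[5]=8 = 8
sum of known step durations = 37
dur[2] = total - known = 46 - 37 = 9
C[1] is the binding max in step 2, so C[1] = dur[2] = 9

C[1] = 9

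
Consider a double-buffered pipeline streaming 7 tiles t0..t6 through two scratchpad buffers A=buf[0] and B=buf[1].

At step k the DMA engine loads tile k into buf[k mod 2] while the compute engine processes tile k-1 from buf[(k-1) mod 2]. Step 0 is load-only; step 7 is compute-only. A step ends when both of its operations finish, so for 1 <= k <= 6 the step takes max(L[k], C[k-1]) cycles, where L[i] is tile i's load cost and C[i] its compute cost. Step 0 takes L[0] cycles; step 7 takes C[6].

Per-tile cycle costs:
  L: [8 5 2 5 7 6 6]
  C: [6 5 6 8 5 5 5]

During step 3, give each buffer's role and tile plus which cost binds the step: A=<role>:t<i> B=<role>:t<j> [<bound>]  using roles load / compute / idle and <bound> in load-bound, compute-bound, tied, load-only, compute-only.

[0] DMA t0→A (8c) ∥ CU idle ⇒ 8c, clock 8
[1] DMA t1→B (5c) ∥ CU A:t0 (6c) ⇒ 6c, clock 14
[2] DMA t2→A (2c) ∥ CU B:t1 (5c) ⇒ 5c, clock 19
[3] DMA t3→B (5c) ∥ CU A:t2 (6c) ⇒ 6c, clock 25
[4] DMA t4→A (7c) ∥ CU B:t3 (8c) ⇒ 8c, clock 33
[5] DMA t5→B (6c) ∥ CU A:t4 (5c) ⇒ 6c, clock 39
[6] DMA t6→A (6c) ∥ CU B:t5 (5c) ⇒ 6c, clock 45
[7] DMA idle ∥ CU A:t6 (5c) ⇒ 5c, clock 50

step 3: A=compute:t2 B=load:t3 [compute-bound]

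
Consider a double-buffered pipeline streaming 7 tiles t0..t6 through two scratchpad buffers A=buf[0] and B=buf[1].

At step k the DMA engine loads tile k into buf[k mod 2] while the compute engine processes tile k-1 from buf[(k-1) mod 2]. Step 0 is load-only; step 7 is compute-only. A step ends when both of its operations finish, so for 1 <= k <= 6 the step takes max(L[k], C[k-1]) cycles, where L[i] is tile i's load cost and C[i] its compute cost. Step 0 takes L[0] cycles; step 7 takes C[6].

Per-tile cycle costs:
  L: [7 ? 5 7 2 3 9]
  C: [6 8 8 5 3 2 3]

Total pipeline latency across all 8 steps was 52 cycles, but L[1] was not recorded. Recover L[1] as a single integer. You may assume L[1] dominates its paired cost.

L[1] = 9

step 0 = dur = L[0]=7 = 7
step 1 = dur = max(L[1]=?, C[0]=6) = L[1]  (unknown; binding)
step 2 = dur = max(L[2]=5, C[1]=8) = 8
step 3 = dur = max(L[3]=7, C[2]=8) = 8
step 4 = dur = max(L[4]=2, C[3]=5) = 5
step 5 = dur = max(L[5]=3, C[4]=3) = 3
step 6 = dur = max(L[6]=9, C[5]=2) = 9
step 7 = dur = C[6]=3 = 3
sum of known step durations = 43
dur[1] = total - known = 52 - 43 = 9
L[1] is the binding max in step 1, so L[1] = dur[1] = 9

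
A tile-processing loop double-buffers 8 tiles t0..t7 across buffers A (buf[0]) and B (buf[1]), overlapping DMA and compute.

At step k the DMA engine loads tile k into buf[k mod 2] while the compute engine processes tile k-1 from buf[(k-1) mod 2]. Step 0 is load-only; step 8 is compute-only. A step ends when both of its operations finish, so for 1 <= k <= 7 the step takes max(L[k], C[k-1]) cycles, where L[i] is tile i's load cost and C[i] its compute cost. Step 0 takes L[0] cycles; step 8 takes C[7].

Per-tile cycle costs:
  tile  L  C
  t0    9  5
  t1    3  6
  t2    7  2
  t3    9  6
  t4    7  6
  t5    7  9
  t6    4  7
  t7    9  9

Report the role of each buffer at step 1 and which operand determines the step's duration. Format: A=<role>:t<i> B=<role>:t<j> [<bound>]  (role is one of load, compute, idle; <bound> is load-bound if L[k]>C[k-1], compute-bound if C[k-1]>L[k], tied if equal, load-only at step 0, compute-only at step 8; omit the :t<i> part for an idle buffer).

step 1: A=compute:t0 B=load:t1 [compute-bound]

[0] DMA t0→A (9c) ∥ CU idle ⇒ 9c, clock 9
[1] DMA t1→B (3c) ∥ CU A:t0 (5c) ⇒ 5c, clock 14
[2] DMA t2→A (7c) ∥ CU B:t1 (6c) ⇒ 7c, clock 21
[3] DMA t3→B (9c) ∥ CU A:t2 (2c) ⇒ 9c, clock 30
[4] DMA t4→A (7c) ∥ CU B:t3 (6c) ⇒ 7c, clock 37
[5] DMA t5→B (7c) ∥ CU A:t4 (6c) ⇒ 7c, clock 44
[6] DMA t6→A (4c) ∥ CU B:t5 (9c) ⇒ 9c, clock 53
[7] DMA t7→B (9c) ∥ CU A:t6 (7c) ⇒ 9c, clock 62
[8] DMA idle ∥ CU B:t7 (9c) ⇒ 9c, clock 71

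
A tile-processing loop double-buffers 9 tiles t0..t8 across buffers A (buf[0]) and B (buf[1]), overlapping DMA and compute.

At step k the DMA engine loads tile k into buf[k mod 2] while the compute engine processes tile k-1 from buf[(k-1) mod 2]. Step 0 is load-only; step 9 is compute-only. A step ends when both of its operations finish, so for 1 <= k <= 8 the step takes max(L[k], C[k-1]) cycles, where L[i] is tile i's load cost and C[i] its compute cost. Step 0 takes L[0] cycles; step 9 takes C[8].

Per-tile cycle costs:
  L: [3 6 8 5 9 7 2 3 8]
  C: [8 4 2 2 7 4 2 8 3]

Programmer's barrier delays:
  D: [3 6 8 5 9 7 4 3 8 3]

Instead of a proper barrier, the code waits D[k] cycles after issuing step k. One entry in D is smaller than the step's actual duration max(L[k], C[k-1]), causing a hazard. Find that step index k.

hazard at step 1

[0] required=L[0]=3=3 vs D=3 ok
[1] required=max(L[1]=6,C[0]=8)=8 vs D=6 SHORT
[2] required=max(L[2]=8,C[1]=4)=8 vs D=8 ok
[3] required=max(L[3]=5,C[2]=2)=5 vs D=5 ok
[4] required=max(L[4]=9,C[3]=2)=9 vs D=9 ok
[5] required=max(L[5]=7,C[4]=7)=7 vs D=7 ok
[6] required=max(L[6]=2,C[5]=4)=4 vs D=4 ok
[7] required=max(L[7]=3,C[6]=2)=3 vs D=3 ok
[8] required=max(L[8]=8,C[7]=8)=8 vs D=8 ok
[9] required=C[8]=3=3 vs D=3 ok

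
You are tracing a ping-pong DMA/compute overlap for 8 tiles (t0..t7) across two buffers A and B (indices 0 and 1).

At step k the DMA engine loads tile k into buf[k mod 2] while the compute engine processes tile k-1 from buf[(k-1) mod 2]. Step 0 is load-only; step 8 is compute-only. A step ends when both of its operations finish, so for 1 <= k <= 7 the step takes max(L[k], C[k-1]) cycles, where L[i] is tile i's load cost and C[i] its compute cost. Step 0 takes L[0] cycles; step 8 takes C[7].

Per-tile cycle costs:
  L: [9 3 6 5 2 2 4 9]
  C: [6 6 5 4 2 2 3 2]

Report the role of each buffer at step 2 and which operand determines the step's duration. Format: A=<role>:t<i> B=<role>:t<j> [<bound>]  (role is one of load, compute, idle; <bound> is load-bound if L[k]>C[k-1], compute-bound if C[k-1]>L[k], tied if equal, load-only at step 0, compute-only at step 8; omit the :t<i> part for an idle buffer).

step 2: A=load:t2 B=compute:t1 [tied]

[0] DMA t0→A (9c) ∥ CU idle ⇒ 9c, clock 9
[1] DMA t1→B (3c) ∥ CU A:t0 (6c) ⇒ 6c, clock 15
[2] DMA t2→A (6c) ∥ CU B:t1 (6c) ⇒ 6c, clock 21
[3] DMA t3→B (5c) ∥ CU A:t2 (5c) ⇒ 5c, clock 26
[4] DMA t4→A (2c) ∥ CU B:t3 (4c) ⇒ 4c, clock 30
[5] DMA t5→B (2c) ∥ CU A:t4 (2c) ⇒ 2c, clock 32
[6] DMA t6→A (4c) ∥ CU B:t5 (2c) ⇒ 4c, clock 36
[7] DMA t7→B (9c) ∥ CU A:t6 (3c) ⇒ 9c, clock 45
[8] DMA idle ∥ CU B:t7 (2c) ⇒ 2c, clock 47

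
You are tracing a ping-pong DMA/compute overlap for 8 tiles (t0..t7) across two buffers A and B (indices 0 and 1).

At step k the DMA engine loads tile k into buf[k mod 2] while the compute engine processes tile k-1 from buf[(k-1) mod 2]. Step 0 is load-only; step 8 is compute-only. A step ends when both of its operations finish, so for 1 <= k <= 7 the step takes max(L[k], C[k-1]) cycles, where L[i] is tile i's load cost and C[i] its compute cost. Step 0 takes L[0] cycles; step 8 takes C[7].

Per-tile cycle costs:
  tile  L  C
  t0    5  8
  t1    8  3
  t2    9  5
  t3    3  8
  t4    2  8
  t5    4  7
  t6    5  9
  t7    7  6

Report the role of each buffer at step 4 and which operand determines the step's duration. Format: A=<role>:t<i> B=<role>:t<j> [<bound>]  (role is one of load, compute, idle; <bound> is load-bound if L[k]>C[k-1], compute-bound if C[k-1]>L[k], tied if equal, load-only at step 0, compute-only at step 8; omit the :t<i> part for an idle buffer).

  0. 5=5c; end=5; A:t0 B:-
  1. max(8,8)=8c; end=13; A:t0 B:t1
  2. max(9,3)=9c; end=22; A:t2 B:t1
  3. max(3,5)=5c; end=27; A:t2 B:t3
  4. max(2,8)=8c; end=35; A:t4 B:t3
  5. max(4,8)=8c; end=43; A:t4 B:t5
  6. max(5,7)=7c; end=50; A:t6 B:t5
  7. max(7,9)=9c; end=59; A:t6 B:t7
  8. 6=6c; end=65; A:t6 B:t7

step 4: A=load:t4 B=compute:t3 [compute-bound]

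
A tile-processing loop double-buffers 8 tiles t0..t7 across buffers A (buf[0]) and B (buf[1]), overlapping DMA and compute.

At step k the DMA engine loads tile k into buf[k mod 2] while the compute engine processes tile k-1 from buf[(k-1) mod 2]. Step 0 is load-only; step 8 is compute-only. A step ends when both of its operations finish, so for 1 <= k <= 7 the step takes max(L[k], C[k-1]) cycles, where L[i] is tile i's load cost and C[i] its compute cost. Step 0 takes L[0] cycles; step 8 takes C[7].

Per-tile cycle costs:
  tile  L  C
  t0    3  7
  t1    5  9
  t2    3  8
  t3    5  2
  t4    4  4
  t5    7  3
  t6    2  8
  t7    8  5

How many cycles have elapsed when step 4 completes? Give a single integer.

k=0 load=t0/3c comp=- wait=3 total=3
k=1 load=t1/5c comp=t0/7c wait=7 total=10
k=2 load=t2/3c comp=t1/9c wait=9 total=19
k=3 load=t3/5c comp=t2/8c wait=8 total=27
k=4 load=t4/4c comp=t3/2c wait=4 total=31
k=5 load=t5/7c comp=t4/4c wait=7 total=38
k=6 load=t6/2c comp=t5/3c wait=3 total=41
k=7 load=t7/8c comp=t6/8c wait=8 total=49
k=8 load=- comp=t7/5c wait=5 total=54

end_cycle[4] = 31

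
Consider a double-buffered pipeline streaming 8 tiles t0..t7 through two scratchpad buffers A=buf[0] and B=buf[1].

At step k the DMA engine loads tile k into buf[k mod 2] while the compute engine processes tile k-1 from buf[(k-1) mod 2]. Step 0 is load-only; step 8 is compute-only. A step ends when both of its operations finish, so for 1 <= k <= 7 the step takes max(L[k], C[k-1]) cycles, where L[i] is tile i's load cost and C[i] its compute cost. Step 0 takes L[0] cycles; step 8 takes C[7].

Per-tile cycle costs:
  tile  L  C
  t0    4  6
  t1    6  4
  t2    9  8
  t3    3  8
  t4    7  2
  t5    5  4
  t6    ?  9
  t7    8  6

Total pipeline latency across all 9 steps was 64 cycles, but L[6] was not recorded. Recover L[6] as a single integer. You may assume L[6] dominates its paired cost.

L[6] = 9

step 0 → dur = L[0]=4 = 4
step 1 → dur = max(L[1]=6, C[0]=6) = 6
step 2 → dur = max(L[2]=9, C[1]=4) = 9
step 3 → dur = max(L[3]=3, C[2]=8) = 8
step 4 → dur = max(L[4]=7, C[3]=8) = 8
step 5 → dur = max(L[5]=5, C[4]=2) = 5
step 6 → dur = max(L[6]=?, C[5]=4) = L[6]  (unknown; binding)
step 7 → dur = max(L[7]=8, C[6]=9) = 9
step 8 → dur = C[7]=6 = 6
sum of known step durations = 55
dur[6] = total - known = 64 - 55 = 9
L[6] is the binding max in step 6, so L[6] = dur[6] = 9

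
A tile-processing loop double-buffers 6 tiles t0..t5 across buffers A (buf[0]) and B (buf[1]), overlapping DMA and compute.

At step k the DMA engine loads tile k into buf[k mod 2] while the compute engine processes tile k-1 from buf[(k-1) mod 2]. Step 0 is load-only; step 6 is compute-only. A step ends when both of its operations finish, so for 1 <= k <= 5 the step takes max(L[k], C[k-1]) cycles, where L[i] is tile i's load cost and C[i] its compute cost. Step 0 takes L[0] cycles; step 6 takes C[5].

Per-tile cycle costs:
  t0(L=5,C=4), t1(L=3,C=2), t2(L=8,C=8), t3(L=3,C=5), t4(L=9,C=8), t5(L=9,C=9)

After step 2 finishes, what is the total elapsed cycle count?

k=0 load=t0/5c comp=- wait=5 total=5
k=1 load=t1/3c comp=t0/4c wait=4 total=9
k=2 load=t2/8c comp=t1/2c wait=8 total=17
k=3 load=t3/3c comp=t2/8c wait=8 total=25
k=4 load=t4/9c comp=t3/5c wait=9 total=34
k=5 load=t5/9c comp=t4/8c wait=9 total=43
k=6 load=- comp=t5/9c wait=9 total=52

end_cycle[2] = 17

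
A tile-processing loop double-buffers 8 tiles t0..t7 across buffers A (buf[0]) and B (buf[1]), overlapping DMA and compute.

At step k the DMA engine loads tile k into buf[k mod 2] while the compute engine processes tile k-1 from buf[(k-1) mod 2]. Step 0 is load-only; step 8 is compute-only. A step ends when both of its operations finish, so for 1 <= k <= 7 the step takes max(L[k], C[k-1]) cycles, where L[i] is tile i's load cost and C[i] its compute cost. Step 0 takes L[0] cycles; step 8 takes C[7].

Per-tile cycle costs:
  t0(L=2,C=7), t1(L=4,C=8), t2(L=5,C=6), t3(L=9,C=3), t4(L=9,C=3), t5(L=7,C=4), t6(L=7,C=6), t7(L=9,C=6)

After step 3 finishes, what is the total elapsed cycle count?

k=0 load=t0/2c comp=- wait=2 total=2
k=1 load=t1/4c comp=t0/7c wait=7 total=9
k=2 load=t2/5c comp=t1/8c wait=8 total=17
k=3 load=t3/9c comp=t2/6c wait=9 total=26
k=4 load=t4/9c comp=t3/3c wait=9 total=35
k=5 load=t5/7c comp=t4/3c wait=7 total=42
k=6 load=t6/7c comp=t5/4c wait=7 total=49
k=7 load=t7/9c comp=t6/6c wait=9 total=58
k=8 load=- comp=t7/6c wait=6 total=64

end_cycle[3] = 26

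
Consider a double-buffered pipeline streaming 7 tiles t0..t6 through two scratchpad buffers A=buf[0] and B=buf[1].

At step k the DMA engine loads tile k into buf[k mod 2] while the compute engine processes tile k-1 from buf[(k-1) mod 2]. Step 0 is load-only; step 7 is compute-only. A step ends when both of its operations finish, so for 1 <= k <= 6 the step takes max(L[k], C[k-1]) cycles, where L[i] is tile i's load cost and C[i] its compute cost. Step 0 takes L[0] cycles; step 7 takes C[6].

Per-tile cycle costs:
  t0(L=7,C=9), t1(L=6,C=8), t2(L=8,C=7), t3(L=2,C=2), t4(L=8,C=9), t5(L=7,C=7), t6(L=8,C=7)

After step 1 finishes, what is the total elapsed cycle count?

[0] DMA t0→A (7c) ∥ CU idle ⇒ 7c, clock 7
[1] DMA t1→B (6c) ∥ CU A:t0 (9c) ⇒ 9c, clock 16
[2] DMA t2→A (8c) ∥ CU B:t1 (8c) ⇒ 8c, clock 24
[3] DMA t3→B (2c) ∥ CU A:t2 (7c) ⇒ 7c, clock 31
[4] DMA t4→A (8c) ∥ CU B:t3 (2c) ⇒ 8c, clock 39
[5] DMA t5→B (7c) ∥ CU A:t4 (9c) ⇒ 9c, clock 48
[6] DMA t6→A (8c) ∥ CU B:t5 (7c) ⇒ 8c, clock 56
[7] DMA idle ∥ CU A:t6 (7c) ⇒ 7c, clock 63

end_cycle[1] = 16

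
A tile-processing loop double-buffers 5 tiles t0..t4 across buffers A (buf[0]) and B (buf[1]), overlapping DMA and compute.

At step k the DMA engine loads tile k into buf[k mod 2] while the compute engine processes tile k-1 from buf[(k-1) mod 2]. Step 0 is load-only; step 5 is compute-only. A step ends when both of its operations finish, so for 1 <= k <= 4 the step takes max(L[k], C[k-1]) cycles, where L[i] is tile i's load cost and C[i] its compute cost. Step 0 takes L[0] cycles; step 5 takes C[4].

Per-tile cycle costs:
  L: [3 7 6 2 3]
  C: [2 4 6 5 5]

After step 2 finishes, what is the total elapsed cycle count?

end_cycle[2] = 16

k=0 load=t0/3c comp=- wait=3 total=3
k=1 load=t1/7c comp=t0/2c wait=7 total=10
k=2 load=t2/6c comp=t1/4c wait=6 total=16
k=3 load=t3/2c comp=t2/6c wait=6 total=22
k=4 load=t4/3c comp=t3/5c wait=5 total=27
k=5 load=- comp=t4/5c wait=5 total=32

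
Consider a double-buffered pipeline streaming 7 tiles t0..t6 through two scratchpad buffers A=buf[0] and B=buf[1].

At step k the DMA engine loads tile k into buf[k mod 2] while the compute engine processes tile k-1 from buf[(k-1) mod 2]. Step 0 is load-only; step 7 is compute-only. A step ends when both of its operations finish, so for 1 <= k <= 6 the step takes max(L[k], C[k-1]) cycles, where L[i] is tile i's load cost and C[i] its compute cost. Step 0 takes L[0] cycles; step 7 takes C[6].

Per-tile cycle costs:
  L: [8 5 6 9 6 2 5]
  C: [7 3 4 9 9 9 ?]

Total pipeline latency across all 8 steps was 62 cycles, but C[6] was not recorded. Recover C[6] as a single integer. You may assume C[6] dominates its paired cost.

C[6] = 5

step 0 | dur = L[0]=8 = 8
step 1 | dur = max(L[1]=5, C[0]=7) = 7
step 2 | dur = max(L[2]=6, C[1]=3) = 6
step 3 | dur = max(L[3]=9, C[2]=4) = 9
step 4 | dur = max(L[4]=6, C[3]=9) = 9
step 5 | dur = max(L[5]=2, C[4]=9) = 9
step 6 | dur = max(L[6]=5, C[5]=9) = 9
step 7 | dur = C[6]=? = C[6]  (unknown; binding)
sum of known step durations = 57
dur[7] = total - known = 62 - 57 = 5
C[6] is the binding max in step 7, so C[6] = dur[7] = 5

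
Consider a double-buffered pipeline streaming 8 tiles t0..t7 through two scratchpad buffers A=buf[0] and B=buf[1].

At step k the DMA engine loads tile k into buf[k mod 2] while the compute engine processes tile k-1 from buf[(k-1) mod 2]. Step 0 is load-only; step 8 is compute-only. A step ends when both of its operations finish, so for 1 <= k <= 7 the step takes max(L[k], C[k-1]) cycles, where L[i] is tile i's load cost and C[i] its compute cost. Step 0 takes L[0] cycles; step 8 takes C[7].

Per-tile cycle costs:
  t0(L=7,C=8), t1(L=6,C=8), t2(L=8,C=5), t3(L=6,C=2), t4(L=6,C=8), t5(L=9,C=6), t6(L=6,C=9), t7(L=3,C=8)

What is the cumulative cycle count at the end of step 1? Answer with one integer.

step 0: L[0]=7 → dur=7, Σ=7 | A=load:t0 B=idle [load-only]
step 1: L[1]=6 C[0]=8 → dur=8, Σ=15 | A=compute:t0 B=load:t1 [compute-bound]
step 2: L[2]=8 C[1]=8 → dur=8, Σ=23 | A=load:t2 B=compute:t1 [tied]
step 3: L[3]=6 C[2]=5 → dur=6, Σ=29 | A=compute:t2 B=load:t3 [load-bound]
step 4: L[4]=6 C[3]=2 → dur=6, Σ=35 | A=load:t4 B=compute:t3 [load-bound]
step 5: L[5]=9 C[4]=8 → dur=9, Σ=44 | A=compute:t4 B=load:t5 [load-bound]
step 6: L[6]=6 C[5]=6 → dur=6, Σ=50 | A=load:t6 B=compute:t5 [tied]
step 7: L[7]=3 C[6]=9 → dur=9, Σ=59 | A=compute:t6 B=load:t7 [compute-bound]
step 8: C[7]=8 → dur=8, Σ=67 | A=idle B=compute:t7 [compute-only]

end_cycle[1] = 15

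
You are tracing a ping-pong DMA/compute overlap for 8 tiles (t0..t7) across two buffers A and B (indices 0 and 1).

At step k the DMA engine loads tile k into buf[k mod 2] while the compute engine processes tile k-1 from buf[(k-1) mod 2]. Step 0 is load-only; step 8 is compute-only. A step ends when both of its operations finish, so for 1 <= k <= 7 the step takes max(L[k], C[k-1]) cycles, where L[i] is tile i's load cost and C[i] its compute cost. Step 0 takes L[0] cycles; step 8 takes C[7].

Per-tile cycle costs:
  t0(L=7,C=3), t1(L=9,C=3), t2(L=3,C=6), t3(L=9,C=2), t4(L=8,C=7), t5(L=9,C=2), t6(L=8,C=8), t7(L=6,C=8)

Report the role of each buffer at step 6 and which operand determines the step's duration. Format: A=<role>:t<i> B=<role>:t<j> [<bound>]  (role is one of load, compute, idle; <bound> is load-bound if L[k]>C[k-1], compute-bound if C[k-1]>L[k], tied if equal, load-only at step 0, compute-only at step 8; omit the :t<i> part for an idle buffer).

step 6: A=load:t6 B=compute:t5 [load-bound]

  0. 7=7c; end=7; A:t0 B:-
  1. max(9,3)=9c; end=16; A:t0 B:t1
  2. max(3,3)=3c; end=19; A:t2 B:t1
  3. max(9,6)=9c; end=28; A:t2 B:t3
  4. max(8,2)=8c; end=36; A:t4 B:t3
  5. max(9,7)=9c; end=45; A:t4 B:t5
  6. max(8,2)=8c; end=53; A:t6 B:t5
  7. max(6,8)=8c; end=61; A:t6 B:t7
  8. 8=8c; end=69; A:t6 B:t7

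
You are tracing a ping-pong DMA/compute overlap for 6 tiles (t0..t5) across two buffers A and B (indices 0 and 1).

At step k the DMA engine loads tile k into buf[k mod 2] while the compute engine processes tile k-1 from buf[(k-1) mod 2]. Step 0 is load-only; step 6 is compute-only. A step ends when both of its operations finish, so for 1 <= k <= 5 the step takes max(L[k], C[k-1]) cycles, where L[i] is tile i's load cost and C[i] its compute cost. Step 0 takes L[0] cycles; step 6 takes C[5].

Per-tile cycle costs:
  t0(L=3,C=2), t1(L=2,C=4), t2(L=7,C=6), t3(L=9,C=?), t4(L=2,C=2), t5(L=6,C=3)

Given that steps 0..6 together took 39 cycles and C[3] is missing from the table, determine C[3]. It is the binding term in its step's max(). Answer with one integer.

C[3] = 9

step 0 | dur = L[0]=3 = 3
step 1 | dur = max(L[1]=2, C[0]=2) = 2
step 2 | dur = max(L[2]=7, C[1]=4) = 7
step 3 | dur = max(L[3]=9, C[2]=6) = 9
step 4 | dur = max(L[4]=2, C[3]=?) = C[3]  (unknown; binding)
step 5 | dur = max(L[5]=6, C[4]=2) = 6
step 6 | dur = C[5]=3 = 3
sum of known step durations = 30
dur[4] = total - known = 39 - 30 = 9
C[3] is the binding max in step 4, so C[3] = dur[4] = 9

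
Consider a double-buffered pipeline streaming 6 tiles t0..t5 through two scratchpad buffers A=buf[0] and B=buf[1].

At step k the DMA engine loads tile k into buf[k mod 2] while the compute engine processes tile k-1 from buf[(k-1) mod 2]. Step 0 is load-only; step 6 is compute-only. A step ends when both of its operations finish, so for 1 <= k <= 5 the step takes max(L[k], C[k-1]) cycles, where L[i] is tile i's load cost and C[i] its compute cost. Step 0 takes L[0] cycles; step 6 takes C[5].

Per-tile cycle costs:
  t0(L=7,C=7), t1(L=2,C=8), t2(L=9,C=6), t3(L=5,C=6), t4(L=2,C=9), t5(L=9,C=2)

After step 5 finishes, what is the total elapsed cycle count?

end_cycle[5] = 44

step 0: L[0]=7 → dur=7, Σ=7 | A=load:t0 B=idle [load-only]
step 1: L[1]=2 C[0]=7 → dur=7, Σ=14 | A=compute:t0 B=load:t1 [compute-bound]
step 2: L[2]=9 C[1]=8 → dur=9, Σ=23 | A=load:t2 B=compute:t1 [load-bound]
step 3: L[3]=5 C[2]=6 → dur=6, Σ=29 | A=compute:t2 B=load:t3 [compute-bound]
step 4: L[4]=2 C[3]=6 → dur=6, Σ=35 | A=load:t4 B=compute:t3 [compute-bound]
step 5: L[5]=9 C[4]=9 → dur=9, Σ=44 | A=compute:t4 B=load:t5 [tied]
step 6: C[5]=2 → dur=2, Σ=46 | A=idle B=compute:t5 [compute-only]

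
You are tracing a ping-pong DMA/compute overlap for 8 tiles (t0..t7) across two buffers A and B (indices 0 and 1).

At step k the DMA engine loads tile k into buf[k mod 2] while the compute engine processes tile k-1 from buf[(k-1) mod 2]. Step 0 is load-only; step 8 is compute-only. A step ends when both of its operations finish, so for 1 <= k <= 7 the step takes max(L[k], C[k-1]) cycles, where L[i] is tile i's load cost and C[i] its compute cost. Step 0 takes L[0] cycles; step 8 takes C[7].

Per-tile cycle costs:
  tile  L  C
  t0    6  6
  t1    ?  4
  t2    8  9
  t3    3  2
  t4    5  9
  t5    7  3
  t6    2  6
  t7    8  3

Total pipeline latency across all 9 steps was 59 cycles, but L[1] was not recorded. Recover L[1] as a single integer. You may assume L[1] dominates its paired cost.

L[1] = 8

step 0 → dur = L[0]=6 = 6
step 1 → dur = max(L[1]=?, C[0]=6) = L[1]  (unknown; binding)
step 2 → dur = max(L[2]=8, C[1]=4) = 8
step 3 → dur = max(L[3]=3, C[2]=9) = 9
step 4 → dur = max(L[4]=5, C[3]=2) = 5
step 5 → dur = max(L[5]=7, C[4]=9) = 9
step 6 → dur = max(L[6]=2, C[5]=3) = 3
step 7 → dur = max(L[7]=8, C[6]=6) = 8
step 8 → dur = C[7]=3 = 3
sum of known step durations = 51
dur[1] = total - known = 59 - 51 = 8
L[1] is the binding max in step 1, so L[1] = dur[1] = 8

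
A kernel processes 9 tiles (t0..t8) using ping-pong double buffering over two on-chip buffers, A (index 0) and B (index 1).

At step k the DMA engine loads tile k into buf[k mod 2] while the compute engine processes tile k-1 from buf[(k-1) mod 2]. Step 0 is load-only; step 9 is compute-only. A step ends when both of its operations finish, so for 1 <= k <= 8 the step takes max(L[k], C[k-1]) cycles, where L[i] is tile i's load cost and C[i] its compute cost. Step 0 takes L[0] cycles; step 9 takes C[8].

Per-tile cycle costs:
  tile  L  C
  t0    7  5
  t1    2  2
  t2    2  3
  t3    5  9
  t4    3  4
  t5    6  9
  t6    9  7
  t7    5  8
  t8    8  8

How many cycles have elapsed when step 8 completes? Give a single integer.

end_cycle[8] = 58

step 0: L[0]=7 → dur=7, Σ=7 | A=load:t0 B=idle [load-only]
step 1: L[1]=2 C[0]=5 → dur=5, Σ=12 | A=compute:t0 B=load:t1 [compute-bound]
step 2: L[2]=2 C[1]=2 → dur=2, Σ=14 | A=load:t2 B=compute:t1 [tied]
step 3: L[3]=5 C[2]=3 → dur=5, Σ=19 | A=compute:t2 B=load:t3 [load-bound]
step 4: L[4]=3 C[3]=9 → dur=9, Σ=28 | A=load:t4 B=compute:t3 [compute-bound]
step 5: L[5]=6 C[4]=4 → dur=6, Σ=34 | A=compute:t4 B=load:t5 [load-bound]
step 6: L[6]=9 C[5]=9 → dur=9, Σ=43 | A=load:t6 B=compute:t5 [tied]
step 7: L[7]=5 C[6]=7 → dur=7, Σ=50 | A=compute:t6 B=load:t7 [compute-bound]
step 8: L[8]=8 C[7]=8 → dur=8, Σ=58 | A=load:t8 B=compute:t7 [tied]
step 9: C[8]=8 → dur=8, Σ=66 | A=compute:t8 B=idle [compute-only]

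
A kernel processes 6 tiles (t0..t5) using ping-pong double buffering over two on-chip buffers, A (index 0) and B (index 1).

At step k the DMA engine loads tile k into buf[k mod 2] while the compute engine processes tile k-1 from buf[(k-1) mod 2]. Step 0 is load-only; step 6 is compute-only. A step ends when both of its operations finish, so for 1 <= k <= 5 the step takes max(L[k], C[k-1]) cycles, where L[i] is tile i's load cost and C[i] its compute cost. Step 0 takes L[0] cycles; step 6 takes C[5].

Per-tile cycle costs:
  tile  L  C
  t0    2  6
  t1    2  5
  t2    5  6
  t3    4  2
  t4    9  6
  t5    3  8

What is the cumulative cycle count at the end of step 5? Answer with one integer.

[0] DMA t0→A (2c) ∥ CU idle ⇒ 2c, clock 2
[1] DMA t1→B (2c) ∥ CU A:t0 (6c) ⇒ 6c, clock 8
[2] DMA t2→A (5c) ∥ CU B:t1 (5c) ⇒ 5c, clock 13
[3] DMA t3→B (4c) ∥ CU A:t2 (6c) ⇒ 6c, clock 19
[4] DMA t4→A (9c) ∥ CU B:t3 (2c) ⇒ 9c, clock 28
[5] DMA t5→B (3c) ∥ CU A:t4 (6c) ⇒ 6c, clock 34
[6] DMA idle ∥ CU B:t5 (8c) ⇒ 8c, clock 42

end_cycle[5] = 34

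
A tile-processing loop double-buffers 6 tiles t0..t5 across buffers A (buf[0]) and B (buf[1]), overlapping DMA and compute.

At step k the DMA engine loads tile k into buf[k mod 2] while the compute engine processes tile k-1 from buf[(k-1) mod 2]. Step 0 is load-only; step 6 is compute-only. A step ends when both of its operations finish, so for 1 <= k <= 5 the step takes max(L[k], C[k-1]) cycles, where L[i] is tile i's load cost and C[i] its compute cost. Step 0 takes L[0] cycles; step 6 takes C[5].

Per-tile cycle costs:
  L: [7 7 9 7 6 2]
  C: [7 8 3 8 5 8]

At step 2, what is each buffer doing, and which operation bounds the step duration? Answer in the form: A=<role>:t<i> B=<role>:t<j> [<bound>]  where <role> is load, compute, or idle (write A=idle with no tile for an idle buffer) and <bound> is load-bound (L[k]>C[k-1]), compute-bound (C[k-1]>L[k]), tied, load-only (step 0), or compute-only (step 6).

k=0 load=t0/7c comp=- wait=7 total=7
k=1 load=t1/7c comp=t0/7c wait=7 total=14
k=2 load=t2/9c comp=t1/8c wait=9 total=23
k=3 load=t3/7c comp=t2/3c wait=7 total=30
k=4 load=t4/6c comp=t3/8c wait=8 total=38
k=5 load=t5/2c comp=t4/5c wait=5 total=43
k=6 load=- comp=t5/8c wait=8 total=51

step 2: A=load:t2 B=compute:t1 [load-bound]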